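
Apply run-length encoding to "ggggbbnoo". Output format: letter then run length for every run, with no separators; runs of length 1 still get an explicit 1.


String: "ggggbbnoo"
Scanning for consecutive runs:
  'g' x 4
  'b' x 2
  'n' x 1
  'o' x 2
RLE = "g4b2n1o2"


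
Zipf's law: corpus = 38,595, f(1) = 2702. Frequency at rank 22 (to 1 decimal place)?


Zipf's law: f(r) = f(1) / r
f(1) = 2702
f(22) = 2702 / 22
= 122.8 occurrences


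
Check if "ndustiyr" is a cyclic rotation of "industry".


Word: "industry", Candidate: "ndustiyr"
Method: check if candidate is substring of word+word
"industryindustry" contains "ndustiyr"? No
Is rotation = No


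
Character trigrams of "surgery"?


Word: "surgery" (length 7)
Number of trigrams = 7 - 3 + 1 = 5
  Position 0: "sur"
  Position 1: "urg"
  Position 2: "rge"
  Position 3: "ger"
  Position 4: "ery"
Trigrams = "sur", "urg", "rge", "ger", "ery"


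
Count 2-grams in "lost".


Word: "lost" (length 4)
Number of 2-grams = length - 2 + 1 = 4 - 2 + 1
= 3


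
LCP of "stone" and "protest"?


Word 1: "stone"
Word 2: "protest"
Comparing from start:
  Pos 0: 's' != 'p' (stop)
LCP = "" (length 0)


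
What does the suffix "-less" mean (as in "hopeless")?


Suffix: -less
Example: hopeless (hope + -less)
Meaning = without


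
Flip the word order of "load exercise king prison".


Original: "load exercise king prison"
Words (1..n): load | exercise | king | prison
Reversed (n..1): prison | king | exercise | load
Result = "prison king exercise load"


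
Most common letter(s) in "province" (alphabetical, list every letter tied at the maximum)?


Word: "province"
Letter counts:
  'c': 1
  'e': 1
  'i': 1
  'n': 1
  'o': 1
  'p': 1
  'r': 1
  'v': 1
Maximum count = 1
Most frequent = 'c', 'e', 'i', 'n', 'o', 'p', 'r', 'v' (1 time each)


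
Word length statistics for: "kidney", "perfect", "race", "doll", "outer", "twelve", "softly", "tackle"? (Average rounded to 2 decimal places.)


Lengths: "kidney"=6, "perfect"=7, "race"=4, "doll"=4, "outer"=5, "twelve"=6, "softly"=6, "tackle"=6
Sum = 44, Count = 8
Average = 44/8 = 5.50
= avg=5.50, min=4, max=7


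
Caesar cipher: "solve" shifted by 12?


Word: "solve"
Shift: 12
Each letter → (letter + shift) mod 26:
  's' (18) + 12 = 4 → 'e'
  'o' (14) + 12 = 0 → 'a'
  'l' (11) + 12 = 23 → 'x'
  'v' (21) + 12 = 7 → 'h'
  'e' (4) + 12 = 16 → 'q'
Result = "eaxhq"


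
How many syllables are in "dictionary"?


Word: "dictionary"
Syllable breakdown: dic · tion · ar · y
Counting: 4 parts
= 4 syllables


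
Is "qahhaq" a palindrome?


Word: "qahhaq"
Reversed: "qahhaq"
Forward == Backward? qahhaq == qahhaq
Palindrome = Yes


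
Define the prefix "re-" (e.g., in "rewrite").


Prefix: re-
As in: rewrite -> re- + write
Meaning = again


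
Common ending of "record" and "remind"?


Word 1: "record"
Word 2: "remind"
Comparing from end:
  Pos -1: 'd' == 'd'
  Pos -2: 'r' != 'n' (stop)
LCS = "d" (length 1)


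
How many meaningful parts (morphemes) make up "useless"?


Word: "useless"
Morphemes: use | -less
Each morpheme carries meaning
= 2 morphemes


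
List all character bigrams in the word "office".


Word: "office" (length 6)
Number of bigrams = 6 - 2 + 1 = 5
  Position 0: "of"
  Position 1: "ff"
  Position 2: "fi"
  Position 3: "ic"
  Position 4: "ce"
Bigrams = "of", "ff", "fi", "ic", "ce"


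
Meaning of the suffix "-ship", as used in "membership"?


Suffix: -ship
Example: membership (member + -ship)
Meaning = state / position


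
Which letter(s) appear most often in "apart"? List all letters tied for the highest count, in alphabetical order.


Word: "apart"
Letter counts:
  'a': 2
  'p': 1
  'r': 1
  't': 1
Maximum count = 2
Most frequent = 'a' (2 times each)


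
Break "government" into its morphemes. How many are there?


Word: "government"
Morphemes: govern | -ment
Each morpheme carries meaning
= 2 morphemes


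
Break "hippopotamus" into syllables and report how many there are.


Word: "hippopotamus"
Syllable breakdown: hip-po-pot-a-mus
Counting: 5 parts
= 5 syllables


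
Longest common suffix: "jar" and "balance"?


Word 1: "jar"
Word 2: "balance"
Comparing from end:
  Pos -1: 'r' != 'e' (stop)
LCS = "" (length 0)


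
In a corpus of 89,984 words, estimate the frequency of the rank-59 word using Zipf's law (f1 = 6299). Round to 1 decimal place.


Zipf's law: f(r) = f(1) / r
f(1) = 6299
f(59) = 6299 / 59
= 106.8 occurrences


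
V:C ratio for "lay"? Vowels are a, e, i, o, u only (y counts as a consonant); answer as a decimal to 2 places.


Word: "lay"
Vowels (a,e,i,o,u): 1
Consonants: 2
Ratio = 1/2
= 0.50


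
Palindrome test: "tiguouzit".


Word: "tiguouzit"
Reversed: "tizuougit"
Forward == Backward? tiguouzit != tizuougit
Palindrome = No


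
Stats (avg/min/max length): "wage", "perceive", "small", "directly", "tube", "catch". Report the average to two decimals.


Lengths: "wage"=4, "perceive"=8, "small"=5, "directly"=8, "tube"=4, "catch"=5
Sum = 34, Count = 6
Average = 34/6 = 5.67
= avg=5.67, min=4, max=8


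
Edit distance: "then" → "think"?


Word 1: "then" (length 4)
Word 2: "think" (length 5)
One optimal edit sequence (insert/delete/substitute each cost 1):
  1. keep 't'
  2. keep 'h'
  3. substitute 'e' -> 'i'  (+1)
  4. keep 'n'
  5. insert 'k'  (+1)
Total edit operations: 2
Edit distance = 2


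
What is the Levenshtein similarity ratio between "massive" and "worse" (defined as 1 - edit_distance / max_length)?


Word 1: "massive" (length 7)
Word 2: "worse" (length 5)
One optimal edit sequence:
  1. substitute 'm' -> 'w'  (+1)
  2. substitute 'a' -> 'o'  (+1)
  3. substitute 's' -> 'r'  (+1)
  4. keep 's'
  5. delete 'i'  (+1)
  6. delete 'v'  (+1)
  7. keep 'e'
Edit distance = 5
Max length = max(7, 5) = 7
Similarity = 1 - 5/7
= 0.2857


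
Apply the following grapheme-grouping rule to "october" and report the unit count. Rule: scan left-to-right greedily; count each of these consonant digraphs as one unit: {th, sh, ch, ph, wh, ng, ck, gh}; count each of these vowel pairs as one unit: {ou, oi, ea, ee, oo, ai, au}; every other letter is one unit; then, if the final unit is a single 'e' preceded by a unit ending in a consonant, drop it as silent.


Word: "october" (7 letters)
Left-to-right scan:
  1. 'o' (letter)
  2. 'c' (letter)
  3. 't' (letter)
  4. 'o' (letter)
  5. 'b' (letter)
  6. 'e' (letter)
  7. 'r' (letter)
Units from scan: 7
Sound units = 7 units


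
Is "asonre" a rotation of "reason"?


Word: "reason", Candidate: "asonre"
Method: check if candidate is substring of word+word
"reasonreason" contains "asonre"? Yes
Is rotation = Yes


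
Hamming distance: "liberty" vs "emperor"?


Comparing character by character (same length = 7):
  Pos 0: 'l' vs 'e' !=
  Pos 1: 'i' vs 'm' !=
  Pos 2: 'b' vs 'p' !=
  Pos 3: 'e' vs 'e' =
  Pos 4: 'r' vs 'r' =
  Pos 5: 't' vs 'o' !=
  Pos 6: 'y' vs 'r' !=
Hamming distance = 5


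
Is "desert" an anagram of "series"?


Word 1: "series" → sorted: eeirss
Word 2: "desert" → sorted: deerst
Same letters? eeirss != deerst
Anagram = No


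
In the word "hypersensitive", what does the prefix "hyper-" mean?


Prefix: hyper-
As in: hypersensitive -> hyper- + sensitive
Meaning = over / excessive


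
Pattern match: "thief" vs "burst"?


Pattern of "thief": [0, 1, 2, 3, 4]
Pattern of "burst": [0, 1, 2, 3, 4]
Patterns match
Same pattern = Yes


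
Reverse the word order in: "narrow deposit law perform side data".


Original: "narrow deposit law perform side data"
Words (1..n): narrow | deposit | law | perform | side | data
Reversed (n..1): data | side | perform | law | deposit | narrow
Result = "data side perform law deposit narrow"


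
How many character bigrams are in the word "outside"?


Word: "outside" (length 7)
Number of 2-grams = length - 2 + 1 = 7 - 2 + 1
= 6


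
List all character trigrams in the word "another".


Word: "another" (length 7)
Number of trigrams = 7 - 3 + 1 = 5
  Position 0: "ano"
  Position 1: "not"
  Position 2: "oth"
  Position 3: "the"
  Position 4: "her"
Trigrams = "ano", "not", "oth", "the", "her"


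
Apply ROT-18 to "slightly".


Word: "slightly"
Shift: 18
Each letter → (letter + shift) mod 26:
  's' (18) + 18 = 10 → 'k'
  'l' (11) + 18 = 3 → 'd'
  'i' (8) + 18 = 0 → 'a'
  'g' (6) + 18 = 24 → 'y'
  'h' (7) + 18 = 25 → 'z'
  't' (19) + 18 = 11 → 'l'
  'l' (11) + 18 = 3 → 'd'
  'y' (24) + 18 = 16 → 'q'
Result = "kdayzldq"


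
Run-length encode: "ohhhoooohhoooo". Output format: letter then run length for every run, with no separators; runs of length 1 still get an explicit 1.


String: "ohhhoooohhoooo"
Scanning for consecutive runs:
  'o' x 1
  'h' x 3
  'o' x 4
  'h' x 2
  'o' x 4
RLE = "o1h3o4h2o4"


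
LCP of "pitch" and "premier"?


Word 1: "pitch"
Word 2: "premier"
Comparing from start:
  Pos 0: 'p' == 'p'
  Pos 1: 'i' != 'r' (stop)
LCP = "p" (length 1)


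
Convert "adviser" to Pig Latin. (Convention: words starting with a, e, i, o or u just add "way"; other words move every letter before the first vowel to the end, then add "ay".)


Word: "adviser"
Starts with vowel → add 'way'
Pig Latin = "adviserway"


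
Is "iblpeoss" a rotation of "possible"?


Word: "possible", Candidate: "iblpeoss"
Method: check if candidate is substring of word+word
"possiblepossible" contains "iblpeoss"? No
Is rotation = No


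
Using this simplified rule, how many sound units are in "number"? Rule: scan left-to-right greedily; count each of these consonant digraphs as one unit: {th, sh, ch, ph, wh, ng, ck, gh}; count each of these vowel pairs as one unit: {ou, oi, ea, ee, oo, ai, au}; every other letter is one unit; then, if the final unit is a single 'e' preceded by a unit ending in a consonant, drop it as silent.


Word: "number" (6 letters)
Left-to-right scan:
  (1) 'n' (letter)
  (2) 'u' (letter)
  (3) 'm' (letter)
  (4) 'b' (letter)
  (5) 'e' (letter)
  (6) 'r' (letter)
Units from scan: 6
Sound units = 6 units


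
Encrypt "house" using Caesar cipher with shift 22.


Word: "house"
Shift: 22
Each letter → (letter + shift) mod 26:
  'h' (7) + 22 = 3 → 'd'
  'o' (14) + 22 = 10 → 'k'
  'u' (20) + 22 = 16 → 'q'
  's' (18) + 22 = 14 → 'o'
  'e' (4) + 22 = 0 → 'a'
Result = "dkqoa"


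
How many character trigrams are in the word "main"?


Word: "main" (length 4)
Number of 3-grams = length - 3 + 1 = 4 - 3 + 1
= 2


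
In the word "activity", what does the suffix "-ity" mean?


Suffix: -ity
Example: activity = active + -ity, with a spelling change
Meaning = quality of


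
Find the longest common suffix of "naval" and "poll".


Word 1: "naval"
Word 2: "poll"
Comparing from end:
  Pos -1: 'l' == 'l'
  Pos -2: 'a' != 'l' (stop)
LCS = "l" (length 1)


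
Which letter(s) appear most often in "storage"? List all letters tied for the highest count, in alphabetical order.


Word: "storage"
Letter counts:
  'a': 1
  'e': 1
  'g': 1
  'o': 1
  'r': 1
  's': 1
  't': 1
Maximum count = 1
Most frequent = 'a', 'e', 'g', 'o', 'r', 's', 't' (1 time each)


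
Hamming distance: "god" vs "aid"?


Comparing character by character (same length = 3):
  Pos 0: 'g' vs 'a' !=
  Pos 1: 'o' vs 'i' !=
  Pos 2: 'd' vs 'd' =
Hamming distance = 2


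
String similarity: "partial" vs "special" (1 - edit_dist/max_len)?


Word 1: "partial" (length 7)
Word 2: "special" (length 7)
One optimal edit sequence:
  1. substitute 'p' -> 's'  (+1)
  2. substitute 'a' -> 'p'  (+1)
  3. substitute 'r' -> 'e'  (+1)
  4. substitute 't' -> 'c'  (+1)
  5. keep 'i'
  6. keep 'a'
  7. keep 'l'
Edit distance = 4
Max length = max(7, 7) = 7
Similarity = 1 - 4/7
= 0.4286


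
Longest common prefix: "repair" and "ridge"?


Word 1: "repair"
Word 2: "ridge"
Comparing from start:
  Pos 0: 'r' == 'r'
  Pos 1: 'e' != 'i' (stop)
LCP = "r" (length 1)


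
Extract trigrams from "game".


Word: "game" (length 4)
Number of trigrams = 4 - 3 + 1 = 2
  Position 0: "gam"
  Position 1: "ame"
Trigrams = "gam", "ame"


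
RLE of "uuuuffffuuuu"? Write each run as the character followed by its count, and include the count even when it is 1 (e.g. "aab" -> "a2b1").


String: "uuuuffffuuuu"
Scanning for consecutive runs:
  'u' x 4
  'f' x 4
  'u' x 4
RLE = "u4f4u4"


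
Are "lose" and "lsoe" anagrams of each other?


Word 1: "lose" → sorted: elos
Word 2: "lsoe" → sorted: elos
Same letters? elos == elos
Anagram = Yes


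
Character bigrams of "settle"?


Word: "settle" (length 6)
Number of bigrams = 6 - 2 + 1 = 5
  Position 0: "se"
  Position 1: "et"
  Position 2: "tt"
  Position 3: "tl"
  Position 4: "le"
Bigrams = "se", "et", "tt", "tl", "le"


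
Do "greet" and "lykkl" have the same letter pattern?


Pattern of "greet": [0, 1, 2, 2, 3]
Pattern of "lykkl": [0, 1, 2, 2, 0]
Patterns do not match
Same pattern = No


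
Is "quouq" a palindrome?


Word: "quouq"
Reversed: "quouq"
Forward == Backward? quouq == quouq
Palindrome = Yes


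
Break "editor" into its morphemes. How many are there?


Word: "editor"
Morphemes: edit | -or
Each morpheme carries meaning
= 2 morphemes


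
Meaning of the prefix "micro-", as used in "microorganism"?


Prefix: micro-
Example: microorganism (micro- + organism)
Meaning = small


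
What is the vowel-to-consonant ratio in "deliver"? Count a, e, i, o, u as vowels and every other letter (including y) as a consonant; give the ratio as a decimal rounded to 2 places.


Word: "deliver"
Vowels (a,e,i,o,u): 3
Consonants: 4
Ratio = 3/4
= 0.75


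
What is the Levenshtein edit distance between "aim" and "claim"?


Word 1: "aim" (length 3)
Word 2: "claim" (length 5)
One optimal edit sequence (insert/delete/substitute each cost 1):
  1. insert 'c'  (+1)
  2. insert 'l'  (+1)
  3. keep 'a'
  4. keep 'i'
  5. keep 'm'
Total edit operations: 2
Edit distance = 2


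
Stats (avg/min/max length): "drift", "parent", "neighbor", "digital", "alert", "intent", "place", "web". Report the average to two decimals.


Lengths: "drift"=5, "parent"=6, "neighbor"=8, "digital"=7, "alert"=5, "intent"=6, "place"=5, "web"=3
Sum = 45, Count = 8
Average = 45/8 = 5.63
= avg=5.63, min=3, max=8


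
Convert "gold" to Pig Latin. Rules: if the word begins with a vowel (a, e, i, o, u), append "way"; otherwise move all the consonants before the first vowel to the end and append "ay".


Word: "gold"
Starts with consonant(s) → move to end, add 'ay'
Consonant cluster: "g"
Pig Latin = "oldgay"


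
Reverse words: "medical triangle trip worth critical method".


Original: "medical triangle trip worth critical method"
Words (1..n): medical | triangle | trip | worth | critical | method
Reversed (n..1): method | critical | worth | trip | triangle | medical
Result = "method critical worth trip triangle medical"


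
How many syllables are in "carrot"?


Word: "carrot"
Syllable breakdown: car / rot
Counting: 2 parts
= 2 syllables


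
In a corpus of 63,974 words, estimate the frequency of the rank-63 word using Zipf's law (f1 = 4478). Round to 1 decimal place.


Zipf's law: f(r) = f(1) / r
f(1) = 4478
f(63) = 4478 / 63
= 71.1 occurrences


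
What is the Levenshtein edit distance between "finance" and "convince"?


Word 1: "finance" (length 7)
Word 2: "convince" (length 8)
One optimal edit sequence (insert/delete/substitute each cost 1):
  1. substitute 'f' -> 'c'  (+1)
  2. substitute 'i' -> 'o'  (+1)
  3. keep 'n'
  4. insert 'v'  (+1)
  5. substitute 'a' -> 'i'  (+1)
  6. keep 'n'
  7. keep 'c'
  8. keep 'e'
Total edit operations: 4
Edit distance = 4


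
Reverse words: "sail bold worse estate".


Original: "sail bold worse estate"
Words (1..n): sail | bold | worse | estate
Reversed (n..1): estate | worse | bold | sail
Result = "estate worse bold sail"


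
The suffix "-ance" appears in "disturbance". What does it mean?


Suffix: -ance
As in: disturbance -> disturb + -ance
Meaning = state of


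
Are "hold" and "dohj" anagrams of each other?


Word 1: "hold" → sorted: dhlo
Word 2: "dohj" → sorted: dhjo
Same letters? dhlo != dhjo
Anagram = No


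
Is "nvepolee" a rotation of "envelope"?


Word: "envelope", Candidate: "nvepolee"
Method: check if candidate is substring of word+word
"envelopeenvelope" contains "nvepolee"? No
Is rotation = No


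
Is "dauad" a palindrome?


Word: "dauad"
Reversed: "dauad"
Forward == Backward? dauad == dauad
Palindrome = Yes


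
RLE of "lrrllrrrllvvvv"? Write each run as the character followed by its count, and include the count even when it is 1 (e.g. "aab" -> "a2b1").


String: "lrrllrrrllvvvv"
Scanning for consecutive runs:
  'l' x 1
  'r' x 2
  'l' x 2
  'r' x 3
  'l' x 2
  'v' x 4
RLE = "l1r2l2r3l2v4"


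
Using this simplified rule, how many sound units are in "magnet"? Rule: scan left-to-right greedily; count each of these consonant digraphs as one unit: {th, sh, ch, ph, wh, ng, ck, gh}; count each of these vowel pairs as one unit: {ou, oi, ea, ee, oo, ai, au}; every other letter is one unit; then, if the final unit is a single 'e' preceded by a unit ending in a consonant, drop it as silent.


Word: "magnet" (6 letters)
Left-to-right scan:
  (1) 'm' (letter)
  (2) 'a' (letter)
  (3) 'g' (letter)
  (4) 'n' (letter)
  (5) 'e' (letter)
  (6) 't' (letter)
Units from scan: 6
Sound units = 6 units


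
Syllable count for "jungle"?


Word: "jungle"
Syllable breakdown: jun-gle
Counting: 2 parts
= 2 syllables


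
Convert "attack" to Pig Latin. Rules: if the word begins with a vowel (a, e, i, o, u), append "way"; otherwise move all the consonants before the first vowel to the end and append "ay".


Word: "attack"
Starts with vowel → add 'way'
Pig Latin = "attackway"


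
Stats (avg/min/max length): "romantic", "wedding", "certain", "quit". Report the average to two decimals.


Lengths: "romantic"=8, "wedding"=7, "certain"=7, "quit"=4
Sum = 26, Count = 4
Average = 26/4 = 6.50
= avg=6.50, min=4, max=8


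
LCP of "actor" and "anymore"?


Word 1: "actor"
Word 2: "anymore"
Comparing from start:
  Pos 0: 'a' == 'a'
  Pos 1: 'c' != 'n' (stop)
LCP = "a" (length 1)


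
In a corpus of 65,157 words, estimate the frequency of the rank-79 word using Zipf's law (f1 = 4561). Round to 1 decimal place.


Zipf's law: f(r) = f(1) / r
f(1) = 4561
f(79) = 4561 / 79
= 57.7 occurrences


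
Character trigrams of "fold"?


Word: "fold" (length 4)
Number of trigrams = 4 - 3 + 1 = 2
  Position 0: "fol"
  Position 1: "old"
Trigrams = "fol", "old"


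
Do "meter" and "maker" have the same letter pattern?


Pattern of "meter": [0, 1, 2, 1, 3]
Pattern of "maker": [0, 1, 2, 3, 4]
Patterns do not match
Same pattern = No


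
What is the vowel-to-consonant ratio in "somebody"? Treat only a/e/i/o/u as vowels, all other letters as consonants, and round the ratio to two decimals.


Word: "somebody"
Vowels (a,e,i,o,u): 3
Consonants: 5
Ratio = 3/5
= 0.60


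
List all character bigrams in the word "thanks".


Word: "thanks" (length 6)
Number of bigrams = 6 - 2 + 1 = 5
  Position 0: "th"
  Position 1: "ha"
  Position 2: "an"
  Position 3: "nk"
  Position 4: "ks"
Bigrams = "th", "ha", "an", "nk", "ks"


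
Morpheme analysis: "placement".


Word: "placement"
Morphemes: place / -ment
Each morpheme carries meaning
= 2 morphemes


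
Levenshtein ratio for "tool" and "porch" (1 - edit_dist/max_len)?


Word 1: "tool" (length 4)
Word 2: "porch" (length 5)
One optimal edit sequence:
  1. substitute 't' -> 'p'  (+1)
  2. keep 'o'
  3. insert 'r'  (+1)
  4. substitute 'o' -> 'c'  (+1)
  5. substitute 'l' -> 'h'  (+1)
Edit distance = 4
Max length = max(4, 5) = 5
Similarity = 1 - 4/5
= 0.2000


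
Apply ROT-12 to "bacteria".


Word: "bacteria"
Shift: 12
Each letter → (letter + shift) mod 26:
  'b' (1) + 12 = 13 → 'n'
  'a' (0) + 12 = 12 → 'm'
  'c' (2) + 12 = 14 → 'o'
  't' (19) + 12 = 5 → 'f'
  'e' (4) + 12 = 16 → 'q'
  'r' (17) + 12 = 3 → 'd'
  'i' (8) + 12 = 20 → 'u'
  'a' (0) + 12 = 12 → 'm'
Result = "nmofqdum"


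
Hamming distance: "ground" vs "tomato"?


Comparing character by character (same length = 6):
  Pos 0: 'g' vs 't' !=
  Pos 1: 'r' vs 'o' !=
  Pos 2: 'o' vs 'm' !=
  Pos 3: 'u' vs 'a' !=
  Pos 4: 'n' vs 't' !=
  Pos 5: 'd' vs 'o' !=
Hamming distance = 6


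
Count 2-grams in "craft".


Word: "craft" (length 5)
Number of 2-grams = length - 2 + 1 = 5 - 2 + 1
= 4


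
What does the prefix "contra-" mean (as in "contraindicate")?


Prefix: contra-
Example: contraindicate = contra- + indicate
Meaning = against


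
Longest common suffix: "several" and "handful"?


Word 1: "several"
Word 2: "handful"
Comparing from end:
  Pos -1: 'l' == 'l'
  Pos -2: 'a' != 'u' (stop)
LCS = "l" (length 1)


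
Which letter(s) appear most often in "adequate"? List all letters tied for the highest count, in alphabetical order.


Word: "adequate"
Letter counts:
  'a': 2
  'd': 1
  'e': 2
  'q': 1
  't': 1
  'u': 1
Maximum count = 2
Most frequent = 'a', 'e' (2 times each)


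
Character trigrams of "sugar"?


Word: "sugar" (length 5)
Number of trigrams = 5 - 3 + 1 = 3
  Position 0: "sug"
  Position 1: "uga"
  Position 2: "gar"
Trigrams = "sug", "uga", "gar"


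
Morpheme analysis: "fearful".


Word: "fearful"
Morphemes: fear / -ful
Each morpheme carries meaning
= 2 morphemes


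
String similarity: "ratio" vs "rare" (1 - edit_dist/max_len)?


Word 1: "ratio" (length 5)
Word 2: "rare" (length 4)
One optimal edit sequence:
  1. keep 'r'
  2. keep 'a'
  3. delete 't'  (+1)
  4. substitute 'i' -> 'r'  (+1)
  5. substitute 'o' -> 'e'  (+1)
Edit distance = 3
Max length = max(5, 4) = 5
Similarity = 1 - 3/5
= 0.4000


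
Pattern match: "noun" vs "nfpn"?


Pattern of "noun": [0, 1, 2, 0]
Pattern of "nfpn": [0, 1, 2, 0]
Patterns match
Same pattern = Yes


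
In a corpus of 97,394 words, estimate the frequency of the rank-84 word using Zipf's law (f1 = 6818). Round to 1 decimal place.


Zipf's law: f(r) = f(1) / r
f(1) = 6818
f(84) = 6818 / 84
= 81.2 occurrences


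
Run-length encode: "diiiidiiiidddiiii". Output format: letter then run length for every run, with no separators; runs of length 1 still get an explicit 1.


String: "diiiidiiiidddiiii"
Scanning for consecutive runs:
  'd' x 1
  'i' x 4
  'd' x 1
  'i' x 4
  'd' x 3
  'i' x 4
RLE = "d1i4d1i4d3i4"


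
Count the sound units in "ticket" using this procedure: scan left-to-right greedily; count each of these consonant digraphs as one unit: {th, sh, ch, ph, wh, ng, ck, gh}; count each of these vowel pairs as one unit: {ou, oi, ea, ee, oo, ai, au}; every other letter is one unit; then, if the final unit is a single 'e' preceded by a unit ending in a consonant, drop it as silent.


Word: "ticket" (6 letters)
Left-to-right scan:
  (1) 't' (letter)
  (2) 'i' (letter)
  (3) 'ck' (digraph)
  (4) 'e' (letter)
  (5) 't' (letter)
Units from scan: 5
Sound units = 5 units


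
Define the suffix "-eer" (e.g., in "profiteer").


Suffix: -eer
As in: profiteer -> profit + -eer
Meaning = one who is concerned with


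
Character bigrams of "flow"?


Word: "flow" (length 4)
Number of bigrams = 4 - 2 + 1 = 3
  Position 0: "fl"
  Position 1: "lo"
  Position 2: "ow"
Bigrams = "fl", "lo", "ow"


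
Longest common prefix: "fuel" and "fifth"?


Word 1: "fuel"
Word 2: "fifth"
Comparing from start:
  Pos 0: 'f' == 'f'
  Pos 1: 'u' != 'i' (stop)
LCP = "f" (length 1)


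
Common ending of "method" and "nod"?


Word 1: "method"
Word 2: "nod"
Comparing from end:
  Pos -1: 'd' == 'd'
  Pos -2: 'o' == 'o'
  Pos -3: 'h' != 'n' (stop)
LCS = "od" (length 2)


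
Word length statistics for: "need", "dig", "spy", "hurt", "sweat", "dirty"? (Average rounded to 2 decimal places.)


Lengths: "need"=4, "dig"=3, "spy"=3, "hurt"=4, "sweat"=5, "dirty"=5
Sum = 24, Count = 6
Average = 24/6 = 4.00
= avg=4.00, min=3, max=5


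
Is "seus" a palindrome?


Word: "seus"
Reversed: "sues"
Forward == Backward? seus != sues
Palindrome = No


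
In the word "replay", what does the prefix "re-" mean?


Prefix: re-
As in: replay -> re- + play
Meaning = again


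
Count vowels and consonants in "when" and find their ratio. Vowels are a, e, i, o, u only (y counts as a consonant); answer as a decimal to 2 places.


Word: "when"
Vowels (a,e,i,o,u): 1
Consonants: 3
Ratio = 1/3
= 0.33


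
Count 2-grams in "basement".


Word: "basement" (length 8)
Number of 2-grams = length - 2 + 1 = 8 - 2 + 1
= 7


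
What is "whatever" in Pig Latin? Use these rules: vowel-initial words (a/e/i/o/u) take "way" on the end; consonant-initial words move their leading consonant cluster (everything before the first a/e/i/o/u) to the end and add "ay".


Word: "whatever"
Starts with consonant(s) → move to end, add 'ay'
Consonant cluster: "wh"
Pig Latin = "ateverwhay"


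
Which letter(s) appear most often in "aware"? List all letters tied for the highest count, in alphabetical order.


Word: "aware"
Letter counts:
  'a': 2
  'e': 1
  'r': 1
  'w': 1
Maximum count = 2
Most frequent = 'a' (2 times each)


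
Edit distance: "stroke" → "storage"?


Word 1: "stroke" (length 6)
Word 2: "storage" (length 7)
One optimal edit sequence (insert/delete/substitute each cost 1):
  1. keep 's'
  2. keep 't'
  3. insert 'o'  (+1)
  4. keep 'r'
  5. substitute 'o' -> 'a'  (+1)
  6. substitute 'k' -> 'g'  (+1)
  7. keep 'e'
Total edit operations: 3
Edit distance = 3


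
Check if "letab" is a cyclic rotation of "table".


Word: "table", Candidate: "letab"
Method: check if candidate is substring of word+word
"tabletable" contains "letab"? Yes
Is rotation = Yes


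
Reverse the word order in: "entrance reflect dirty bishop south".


Original: "entrance reflect dirty bishop south"
Words (1..n): entrance | reflect | dirty | bishop | south
Reversed (n..1): south | bishop | dirty | reflect | entrance
Result = "south bishop dirty reflect entrance"


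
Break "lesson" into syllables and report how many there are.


Word: "lesson"
Syllable breakdown: les · son
Counting: 2 parts
= 2 syllables


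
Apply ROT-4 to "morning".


Word: "morning"
Shift: 4
Each letter → (letter + shift) mod 26:
  'm' (12) + 4 = 16 → 'q'
  'o' (14) + 4 = 18 → 's'
  'r' (17) + 4 = 21 → 'v'
  'n' (13) + 4 = 17 → 'r'
  'i' (8) + 4 = 12 → 'm'
  'n' (13) + 4 = 17 → 'r'
  'g' (6) + 4 = 10 → 'k'
Result = "qsvrmrk"


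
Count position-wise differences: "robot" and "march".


Comparing character by character (same length = 5):
  Pos 0: 'r' vs 'm' !=
  Pos 1: 'o' vs 'a' !=
  Pos 2: 'b' vs 'r' !=
  Pos 3: 'o' vs 'c' !=
  Pos 4: 't' vs 'h' !=
Hamming distance = 5


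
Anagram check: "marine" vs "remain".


Word 1: "marine" → sorted: aeimnr
Word 2: "remain" → sorted: aeimnr
Same letters? aeimnr == aeimnr
Anagram = Yes


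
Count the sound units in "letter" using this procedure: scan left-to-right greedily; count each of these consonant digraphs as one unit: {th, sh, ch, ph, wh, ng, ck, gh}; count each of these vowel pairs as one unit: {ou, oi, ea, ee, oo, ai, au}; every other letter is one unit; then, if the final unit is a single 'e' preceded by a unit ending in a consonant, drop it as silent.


Word: "letter" (6 letters)
Left-to-right scan:
  [1] 'l' (letter)
  [2] 'e' (letter)
  [3] 't' (letter)
  [4] 't' (letter)
  [5] 'e' (letter)
  [6] 'r' (letter)
Units from scan: 6
Sound units = 6 units


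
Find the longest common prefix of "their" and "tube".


Word 1: "their"
Word 2: "tube"
Comparing from start:
  Pos 0: 't' == 't'
  Pos 1: 'h' != 'u' (stop)
LCP = "t" (length 1)


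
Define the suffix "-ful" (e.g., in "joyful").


Suffix: -ful
Example: joyful (joy + -ful)
Meaning = full of


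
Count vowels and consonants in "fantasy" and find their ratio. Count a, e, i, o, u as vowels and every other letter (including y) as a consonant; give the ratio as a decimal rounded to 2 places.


Word: "fantasy"
Vowels (a,e,i,o,u): 2
Consonants: 5
Ratio = 2/5
= 0.40


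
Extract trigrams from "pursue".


Word: "pursue" (length 6)
Number of trigrams = 6 - 3 + 1 = 4
  Position 0: "pur"
  Position 1: "urs"
  Position 2: "rsu"
  Position 3: "sue"
Trigrams = "pur", "urs", "rsu", "sue"


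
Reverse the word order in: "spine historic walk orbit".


Original: "spine historic walk orbit"
Words (1..n): spine | historic | walk | orbit
Reversed (n..1): orbit | walk | historic | spine
Result = "orbit walk historic spine"


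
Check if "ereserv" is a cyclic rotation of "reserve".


Word: "reserve", Candidate: "ereserv"
Method: check if candidate is substring of word+word
"reservereserve" contains "ereserv"? Yes
Is rotation = Yes


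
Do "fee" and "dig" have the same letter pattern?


Pattern of "fee": [0, 1, 1]
Pattern of "dig": [0, 1, 2]
Patterns do not match
Same pattern = No


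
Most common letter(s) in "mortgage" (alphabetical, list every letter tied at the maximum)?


Word: "mortgage"
Letter counts:
  'a': 1
  'e': 1
  'g': 2
  'm': 1
  'o': 1
  'r': 1
  't': 1
Maximum count = 2
Most frequent = 'g' (2 times each)


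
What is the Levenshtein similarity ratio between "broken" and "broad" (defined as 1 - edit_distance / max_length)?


Word 1: "broken" (length 6)
Word 2: "broad" (length 5)
One optimal edit sequence:
  1. keep 'b'
  2. keep 'r'
  3. keep 'o'
  4. delete 'k'  (+1)
  5. substitute 'e' -> 'a'  (+1)
  6. substitute 'n' -> 'd'  (+1)
Edit distance = 3
Max length = max(6, 5) = 6
Similarity = 1 - 3/6
= 0.5000


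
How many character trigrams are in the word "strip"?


Word: "strip" (length 5)
Number of 3-grams = length - 3 + 1 = 5 - 3 + 1
= 3


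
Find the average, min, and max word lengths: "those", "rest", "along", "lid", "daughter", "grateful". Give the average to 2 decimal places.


Lengths: "those"=5, "rest"=4, "along"=5, "lid"=3, "daughter"=8, "grateful"=8
Sum = 33, Count = 6
Average = 33/6 = 5.50
= avg=5.50, min=3, max=8


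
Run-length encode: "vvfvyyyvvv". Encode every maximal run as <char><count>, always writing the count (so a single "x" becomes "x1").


String: "vvfvyyyvvv"
Scanning for consecutive runs:
  'v' x 2
  'f' x 1
  'v' x 1
  'y' x 3
  'v' x 3
RLE = "v2f1v1y3v3"


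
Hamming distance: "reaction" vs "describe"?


Comparing character by character (same length = 8):
  Pos 0: 'r' vs 'd' !=
  Pos 1: 'e' vs 'e' =
  Pos 2: 'a' vs 's' !=
  Pos 3: 'c' vs 'c' =
  Pos 4: 't' vs 'r' !=
  Pos 5: 'i' vs 'i' =
  Pos 6: 'o' vs 'b' !=
  Pos 7: 'n' vs 'e' !=
Hamming distance = 5


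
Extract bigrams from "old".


Word: "old" (length 3)
Number of bigrams = 3 - 2 + 1 = 2
  Position 0: "ol"
  Position 1: "ld"
Bigrams = "ol", "ld"


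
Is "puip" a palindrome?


Word: "puip"
Reversed: "piup"
Forward == Backward? puip != piup
Palindrome = No


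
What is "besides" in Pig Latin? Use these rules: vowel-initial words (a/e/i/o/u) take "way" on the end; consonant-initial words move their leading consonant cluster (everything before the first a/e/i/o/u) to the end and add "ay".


Word: "besides"
Starts with consonant(s) → move to end, add 'ay'
Consonant cluster: "b"
Pig Latin = "esidesbay"


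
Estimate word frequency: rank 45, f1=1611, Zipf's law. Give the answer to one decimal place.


Zipf's law: f(r) = f(1) / r
f(1) = 1611
f(45) = 1611 / 45
= 35.8 occurrences


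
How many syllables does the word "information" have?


Word: "information"
Syllable breakdown: in-for-ma-tion
Counting: 4 parts
= 4 syllables


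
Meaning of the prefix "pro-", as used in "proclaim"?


Prefix: pro-
Example: proclaim = pro- + claim
Meaning = forward / in favor of


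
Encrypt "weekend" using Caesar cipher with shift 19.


Word: "weekend"
Shift: 19
Each letter → (letter + shift) mod 26:
  'w' (22) + 19 = 15 → 'p'
  'e' (4) + 19 = 23 → 'x'
  'e' (4) + 19 = 23 → 'x'
  'k' (10) + 19 = 3 → 'd'
  'e' (4) + 19 = 23 → 'x'
  'n' (13) + 19 = 6 → 'g'
  'd' (3) + 19 = 22 → 'w'
Result = "pxxdxgw"


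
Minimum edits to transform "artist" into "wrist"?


Word 1: "artist" (length 6)
Word 2: "wrist" (length 5)
One optimal edit sequence (insert/delete/substitute each cost 1):
  1. substitute 'a' -> 'w'  (+1)
  2. keep 'r'
  3. delete 't'  (+1)
  4. keep 'i'
  5. keep 's'
  6. keep 't'
Total edit operations: 2
Edit distance = 2


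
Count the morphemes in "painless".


Word: "painless"
Morphemes: pain + -less
Each morpheme carries meaning
= 2 morphemes


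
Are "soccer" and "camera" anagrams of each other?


Word 1: "soccer" → sorted: cceors
Word 2: "camera" → sorted: aacemr
Same letters? cceors != aacemr
Anagram = No


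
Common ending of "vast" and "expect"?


Word 1: "vast"
Word 2: "expect"
Comparing from end:
  Pos -1: 't' == 't'
  Pos -2: 's' != 'c' (stop)
LCS = "t" (length 1)


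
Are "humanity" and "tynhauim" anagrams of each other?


Word 1: "humanity" → sorted: ahimntuy
Word 2: "tynhauim" → sorted: ahimntuy
Same letters? ahimntuy == ahimntuy
Anagram = Yes


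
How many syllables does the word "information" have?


Word: "information"
Syllable breakdown: in / for / ma / tion
Counting: 4 parts
= 4 syllables


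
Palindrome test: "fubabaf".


Word: "fubabaf"
Reversed: "fababuf"
Forward == Backward? fubabaf != fababuf
Palindrome = No


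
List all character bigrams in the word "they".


Word: "they" (length 4)
Number of bigrams = 4 - 2 + 1 = 3
  Position 0: "th"
  Position 1: "he"
  Position 2: "ey"
Bigrams = "th", "he", "ey"


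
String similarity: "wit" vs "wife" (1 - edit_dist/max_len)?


Word 1: "wit" (length 3)
Word 2: "wife" (length 4)
One optimal edit sequence:
  1. keep 'w'
  2. keep 'i'
  3. insert 'f'  (+1)
  4. substitute 't' -> 'e'  (+1)
Edit distance = 2
Max length = max(3, 4) = 4
Similarity = 1 - 2/4
= 0.5000


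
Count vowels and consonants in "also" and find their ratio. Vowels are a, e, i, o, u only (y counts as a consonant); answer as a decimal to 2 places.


Word: "also"
Vowels (a,e,i,o,u): 2
Consonants: 2
Ratio = 2/2
= 1.00


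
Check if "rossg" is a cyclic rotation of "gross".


Word: "gross", Candidate: "rossg"
Method: check if candidate is substring of word+word
"grossgross" contains "rossg"? Yes
Is rotation = Yes


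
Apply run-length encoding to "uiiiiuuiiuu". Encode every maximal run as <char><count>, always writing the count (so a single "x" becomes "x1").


String: "uiiiiuuiiuu"
Scanning for consecutive runs:
  'u' x 1
  'i' x 4
  'u' x 2
  'i' x 2
  'u' x 2
RLE = "u1i4u2i2u2"


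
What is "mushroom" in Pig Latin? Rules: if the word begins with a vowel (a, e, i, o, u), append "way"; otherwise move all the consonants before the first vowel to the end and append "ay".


Word: "mushroom"
Starts with consonant(s) → move to end, add 'ay'
Consonant cluster: "m"
Pig Latin = "ushroommay"


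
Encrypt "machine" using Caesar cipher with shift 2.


Word: "machine"
Shift: 2
Each letter → (letter + shift) mod 26:
  'm' (12) + 2 = 14 → 'o'
  'a' (0) + 2 = 2 → 'c'
  'c' (2) + 2 = 4 → 'e'
  'h' (7) + 2 = 9 → 'j'
  'i' (8) + 2 = 10 → 'k'
  'n' (13) + 2 = 15 → 'p'
  'e' (4) + 2 = 6 → 'g'
Result = "ocejkpg"


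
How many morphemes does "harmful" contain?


Word: "harmful"
Morphemes: harm / -ful
Each morpheme carries meaning
= 2 morphemes


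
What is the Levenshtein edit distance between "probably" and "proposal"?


Word 1: "probably" (length 8)
Word 2: "proposal" (length 8)
One optimal edit sequence (insert/delete/substitute each cost 1):
  1. keep 'p'
  2. keep 'r'
  3. keep 'o'
  4. substitute 'b' -> 'p'  (+1)
  5. substitute 'a' -> 'o'  (+1)
  6. substitute 'b' -> 's'  (+1)
  7. substitute 'l' -> 'a'  (+1)
  8. substitute 'y' -> 'l'  (+1)
Total edit operations: 5
Edit distance = 5


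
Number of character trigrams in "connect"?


Word: "connect" (length 7)
Number of 3-grams = length - 3 + 1 = 7 - 3 + 1
= 5


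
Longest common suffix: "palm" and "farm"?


Word 1: "palm"
Word 2: "farm"
Comparing from end:
  Pos -1: 'm' == 'm'
  Pos -2: 'l' != 'r' (stop)
LCS = "m" (length 1)


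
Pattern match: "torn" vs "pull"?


Pattern of "torn": [0, 1, 2, 3]
Pattern of "pull": [0, 1, 2, 2]
Patterns do not match
Same pattern = No


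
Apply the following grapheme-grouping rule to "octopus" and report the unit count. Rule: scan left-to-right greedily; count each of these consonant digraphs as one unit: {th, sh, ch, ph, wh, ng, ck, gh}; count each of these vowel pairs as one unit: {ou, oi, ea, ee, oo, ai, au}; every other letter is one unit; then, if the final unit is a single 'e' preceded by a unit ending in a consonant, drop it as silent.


Word: "octopus" (7 letters)
Left-to-right scan:
  [1] 'o' (letter)
  [2] 'c' (letter)
  [3] 't' (letter)
  [4] 'o' (letter)
  [5] 'p' (letter)
  [6] 'u' (letter)
  [7] 's' (letter)
Units from scan: 7
Sound units = 7 units


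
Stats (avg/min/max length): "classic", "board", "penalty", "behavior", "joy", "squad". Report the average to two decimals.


Lengths: "classic"=7, "board"=5, "penalty"=7, "behavior"=8, "joy"=3, "squad"=5
Sum = 35, Count = 6
Average = 35/6 = 5.83
= avg=5.83, min=3, max=8


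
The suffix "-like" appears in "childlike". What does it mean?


Suffix: -like
As in: childlike -> child + -like
Meaning = resembling


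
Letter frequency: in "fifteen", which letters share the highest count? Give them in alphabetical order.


Word: "fifteen"
Letter counts:
  'e': 2
  'f': 2
  'i': 1
  'n': 1
  't': 1
Maximum count = 2
Most frequent = 'e', 'f' (2 times each)


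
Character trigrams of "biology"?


Word: "biology" (length 7)
Number of trigrams = 7 - 3 + 1 = 5
  Position 0: "bio"
  Position 1: "iol"
  Position 2: "olo"
  Position 3: "log"
  Position 4: "ogy"
Trigrams = "bio", "iol", "olo", "log", "ogy"


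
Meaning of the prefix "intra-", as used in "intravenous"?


Prefix: intra-
As in: intravenous -> intra- + venous
Meaning = within


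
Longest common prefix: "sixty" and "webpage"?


Word 1: "sixty"
Word 2: "webpage"
Comparing from start:
  Pos 0: 's' != 'w' (stop)
LCP = "" (length 0)


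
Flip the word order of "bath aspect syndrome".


Original: "bath aspect syndrome"
Words (1..n): bath | aspect | syndrome
Reversed (n..1): syndrome | aspect | bath
Result = "syndrome aspect bath"


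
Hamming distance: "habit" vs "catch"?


Comparing character by character (same length = 5):
  Pos 0: 'h' vs 'c' !=
  Pos 1: 'a' vs 'a' =
  Pos 2: 'b' vs 't' !=
  Pos 3: 'i' vs 'c' !=
  Pos 4: 't' vs 'h' !=
Hamming distance = 4


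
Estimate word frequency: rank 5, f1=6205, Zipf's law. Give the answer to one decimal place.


Zipf's law: f(r) = f(1) / r
f(1) = 6205
f(5) = 6205 / 5
= 1241.0 occurrences


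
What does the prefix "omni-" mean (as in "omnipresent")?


Prefix: omni-
Example: omnipresent (omni- + present)
Meaning = all


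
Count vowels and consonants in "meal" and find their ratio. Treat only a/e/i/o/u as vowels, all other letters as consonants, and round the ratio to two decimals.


Word: "meal"
Vowels (a,e,i,o,u): 2
Consonants: 2
Ratio = 2/2
= 1.00


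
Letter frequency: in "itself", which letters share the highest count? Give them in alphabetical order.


Word: "itself"
Letter counts:
  'e': 1
  'f': 1
  'i': 1
  'l': 1
  's': 1
  't': 1
Maximum count = 1
Most frequent = 'e', 'f', 'i', 'l', 's', 't' (1 time each)


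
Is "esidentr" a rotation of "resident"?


Word: "resident", Candidate: "esidentr"
Method: check if candidate is substring of word+word
"residentresident" contains "esidentr"? Yes
Is rotation = Yes
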